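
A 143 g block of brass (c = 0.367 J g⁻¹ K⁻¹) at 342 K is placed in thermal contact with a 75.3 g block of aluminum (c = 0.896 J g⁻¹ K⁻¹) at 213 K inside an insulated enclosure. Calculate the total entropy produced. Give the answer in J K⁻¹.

Energy balance: T_f = (m₁c₁T₁ + m₂c₂T₂)/(m₁c₁ + m₂c₂) = 269.44 K.
ΔS₁ = m₁c₁ ln(T_f/T₁) = 52.481 × ln(269.44/342) = -12.515 J/K.
ΔS₂ = m₂c₂ ln(T_f/T₂) = 67.4688 × ln(269.44/213) = 15.859 J/K.
ΔS_total = -12.515 + 15.859 = 3.34 J/K.

ΔS_total = 3.34 J/K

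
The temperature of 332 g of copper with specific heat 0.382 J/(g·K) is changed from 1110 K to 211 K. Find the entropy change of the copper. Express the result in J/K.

ΔS = ∫dQ_rev/T = m c ln(T₂/T₁) = 332 × 0.382 × ln(211/1110) = -211 J/K.

ΔS = -211 J/K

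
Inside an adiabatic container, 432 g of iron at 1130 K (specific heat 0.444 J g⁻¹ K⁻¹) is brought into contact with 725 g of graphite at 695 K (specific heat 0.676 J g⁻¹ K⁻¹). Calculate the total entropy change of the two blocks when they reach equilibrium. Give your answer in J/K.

Energy balance: T_f = (m₁c₁T₁ + m₂c₂T₂)/(m₁c₁ + m₂c₂) = 817.36 K.
ΔS₁ = m₁c₁ ln(T_f/T₁) = 191.808 × ln(817.36/1130) = -62.13 J/K.
ΔS₂ = m₂c₂ ln(T_f/T₂) = 490.1 × ln(817.36/695) = 79.48 J/K.
ΔS_total = -62.13 + 79.48 = 17.4 J/K.

ΔS_total = 17.4 J/K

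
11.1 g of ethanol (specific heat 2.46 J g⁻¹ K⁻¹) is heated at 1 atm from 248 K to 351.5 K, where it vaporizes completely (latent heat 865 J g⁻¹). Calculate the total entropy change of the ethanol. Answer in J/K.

ΔS = 36.8 J/K

Warming step: ΔS₁ = m c ln(T_tr/T_i) = 11.1 × 2.46 × ln(351.5/248) = 9.524 J/K.
Phase change: ΔS₂ = +mL/T_tr = 11.1 × 865 / 351.5 = 27.32 J/K.
ΔS_total = (9.524) + (27.32) = 36.8 J/K.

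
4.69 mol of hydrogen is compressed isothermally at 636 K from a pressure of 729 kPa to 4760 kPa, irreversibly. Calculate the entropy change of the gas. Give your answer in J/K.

Entropy is a state function, so ΔS_gas depends only on the end states.
For an isothermal ideal gas ΔS_gas = nR ln(P₁/P₂) = 4.69 × 8.314 × ln(729/4760) = -73.2 J/K.

ΔS_gas = -73.2 J/K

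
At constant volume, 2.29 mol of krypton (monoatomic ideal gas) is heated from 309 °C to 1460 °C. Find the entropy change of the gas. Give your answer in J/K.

In kelvin: T₁ = 582.15 K, T₂ = 1733.15 K. At constant volume, ΔS = nC_V ln(T₂/T₁) with C_V = 3R/2 = 12.47 J mol⁻¹ K⁻¹.
ΔS = 2.29 × 12.47 × ln(1733.15/582.15) = 31.2 J/K.

ΔS = 31.2 J/K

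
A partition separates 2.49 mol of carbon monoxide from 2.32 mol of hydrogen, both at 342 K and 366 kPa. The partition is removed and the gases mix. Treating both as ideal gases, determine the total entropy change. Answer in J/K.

ΔS_mix = 27.7 J/K

Mole fractions: x_A = 2.49/4.81 = 0.518, x_B = 0.482.
ΔS_mix = −R(n_A ln x_A + n_B ln x_B) = −8.314 × (2.49 ln 0.518 + 2.32 ln 0.482) = 27.7 J/K.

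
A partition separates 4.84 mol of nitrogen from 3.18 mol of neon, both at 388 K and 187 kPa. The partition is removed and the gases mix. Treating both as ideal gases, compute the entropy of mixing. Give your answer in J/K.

ΔS_mix = 44.8 J/K

Mole fractions: x_A = 4.84/8.02 = 0.603, x_B = 0.397.
ΔS_mix = −R(n_A ln x_A + n_B ln x_B) = −8.314 × (4.84 ln 0.603 + 3.18 ln 0.397) = 44.8 J/K.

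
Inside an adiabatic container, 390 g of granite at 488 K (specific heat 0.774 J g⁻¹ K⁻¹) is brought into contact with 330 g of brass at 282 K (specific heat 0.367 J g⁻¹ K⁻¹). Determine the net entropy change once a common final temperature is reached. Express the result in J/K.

Energy balance: T_f = (m₁c₁T₁ + m₂c₂T₂)/(m₁c₁ + m₂c₂) = 429.02 K.
ΔS₁ = m₁c₁ ln(T_f/T₁) = 301.86 × ln(429.02/488) = -38.89 J/K.
ΔS₂ = m₂c₂ ln(T_f/T₂) = 121.11 × ln(429.02/282) = 50.82 J/K.
ΔS_total = -38.89 + 50.82 = 11.9 J/K.

ΔS_total = 11.9 J/K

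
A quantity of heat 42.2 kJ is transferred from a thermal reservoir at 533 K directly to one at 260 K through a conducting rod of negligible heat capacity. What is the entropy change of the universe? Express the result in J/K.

ΔS_hot = −Q/T_H = −42200/533 = -79.17 J/K and ΔS_cold = +Q/T_C = 42200/260 = 162.3 J/K.
ΔS_total = -79.17 + 162.3 = 83.1 J/K, positive as the second law requires.

ΔS_total = 83.1 J/K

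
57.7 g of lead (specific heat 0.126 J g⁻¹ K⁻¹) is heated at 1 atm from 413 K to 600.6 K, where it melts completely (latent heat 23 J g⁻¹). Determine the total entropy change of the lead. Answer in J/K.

Warming step: ΔS₁ = m c ln(T_tr/T_i) = 57.7 × 0.126 × ln(600.6/413) = 2.723 J/K.
Phase change: ΔS₂ = +mL/T_tr = 57.7 × 23 / 600.6 = 2.21 J/K.
ΔS_total = (2.723) + (2.21) = 4.93 J/K.

ΔS = 4.93 J/K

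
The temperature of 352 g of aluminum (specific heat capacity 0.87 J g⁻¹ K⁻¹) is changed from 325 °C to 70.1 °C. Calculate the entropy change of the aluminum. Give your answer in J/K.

In kelvin: T₁ = 598.15 K, T₂ = 343.25 K. ΔS = ∫dQ_rev/T = m c ln(T₂/T₁) = 352 × 0.87 × ln(343.25/598.15) = -170 J/K.

ΔS = -170 J/K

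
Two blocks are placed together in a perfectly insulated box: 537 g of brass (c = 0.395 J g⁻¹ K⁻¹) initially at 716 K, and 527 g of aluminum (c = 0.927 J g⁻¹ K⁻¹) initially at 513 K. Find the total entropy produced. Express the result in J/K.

Energy balance: T_f = (m₁c₁T₁ + m₂c₂T₂)/(m₁c₁ + m₂c₂) = 574.46 K.
ΔS₁ = m₁c₁ ln(T_f/T₁) = 212.115 × ln(574.46/716) = -46.72 J/K.
ΔS₂ = m₂c₂ ln(T_f/T₂) = 488.529 × ln(574.46/513) = 55.28 J/K.
ΔS_total = -46.72 + 55.28 = 8.56 J/K.

ΔS_total = 8.56 J/K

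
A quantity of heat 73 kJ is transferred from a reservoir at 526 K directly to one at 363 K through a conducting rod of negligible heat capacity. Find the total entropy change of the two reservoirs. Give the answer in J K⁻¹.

ΔS_total = 62.3 J/K

ΔS_hot = −Q/T_H = −73000/526 = -138.8 J/K and ΔS_cold = +Q/T_C = 73000/363 = 201.1 J/K.
ΔS_total = -138.8 + 201.1 = 62.3 J/K, positive as the second law requires.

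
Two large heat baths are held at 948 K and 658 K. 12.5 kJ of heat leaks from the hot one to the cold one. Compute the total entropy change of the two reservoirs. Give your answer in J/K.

ΔS_hot = −Q/T_H = −12500/948 = -13.19 J/K and ΔS_cold = +Q/T_C = 12500/658 = 19 J/K.
ΔS_total = -13.19 + 19 = 5.81 J/K, positive as the second law requires.

ΔS_total = 5.81 J/K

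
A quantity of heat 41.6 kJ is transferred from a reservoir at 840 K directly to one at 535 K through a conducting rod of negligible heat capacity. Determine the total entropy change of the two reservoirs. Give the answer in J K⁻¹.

ΔS_total = 28.2 J/K

ΔS_hot = −Q/T_H = −41600/840 = -49.52 J/K and ΔS_cold = +Q/T_C = 41600/535 = 77.76 J/K.
ΔS_total = -49.52 + 77.76 = 28.2 J/K, positive as the second law requires.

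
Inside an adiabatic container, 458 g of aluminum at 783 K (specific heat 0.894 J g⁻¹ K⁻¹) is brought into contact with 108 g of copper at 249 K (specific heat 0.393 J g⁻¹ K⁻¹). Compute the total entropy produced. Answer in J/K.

Energy balance: T_f = (m₁c₁T₁ + m₂c₂T₂)/(m₁c₁ + m₂c₂) = 732.84 K.
ΔS₁ = m₁c₁ ln(T_f/T₁) = 409.452 × ln(732.84/783) = -27.11 J/K.
ΔS₂ = m₂c₂ ln(T_f/T₂) = 42.444 × ln(732.84/249) = 45.82 J/K.
ΔS_total = -27.11 + 45.82 = 18.7 J/K.

ΔS_total = 18.7 J/K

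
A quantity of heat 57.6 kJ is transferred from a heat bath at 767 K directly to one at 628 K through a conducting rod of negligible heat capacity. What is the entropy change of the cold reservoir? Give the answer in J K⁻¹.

ΔS_cold = 91.7 J/K

The cold reservoir gains heat Q, so ΔS_cold = +Q/T_C = 57600/628 = 91.7 J/K.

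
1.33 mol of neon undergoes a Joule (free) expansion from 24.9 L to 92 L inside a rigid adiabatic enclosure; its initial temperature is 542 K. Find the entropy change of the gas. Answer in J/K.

ΔS_gas = 14.5 J/K

For an ideal gas in free expansion Q = 0 and W = 0, so T is unchanged.
Entropy is a state function; using a reversible isothermal path, ΔS_gas = nR ln(V₂/V₁) = 1.33 × 8.314 × ln(92/24.9) = 14.5 J/K.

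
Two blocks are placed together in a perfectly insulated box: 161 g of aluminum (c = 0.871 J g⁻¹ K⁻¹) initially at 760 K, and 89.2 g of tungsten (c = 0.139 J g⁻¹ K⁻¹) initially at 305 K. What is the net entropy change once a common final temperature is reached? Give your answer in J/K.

ΔS_total = 3.71 J/K

Energy balance: T_f = (m₁c₁T₁ + m₂c₂T₂)/(m₁c₁ + m₂c₂) = 723.04 K.
ΔS₁ = m₁c₁ ln(T_f/T₁) = 140.231 × ln(723.04/760) = -6.991 J/K.
ΔS₂ = m₂c₂ ln(T_f/T₂) = 12.3988 × ln(723.04/305) = 10.7 J/K.
ΔS_total = -6.991 + 10.7 = 3.71 J/K.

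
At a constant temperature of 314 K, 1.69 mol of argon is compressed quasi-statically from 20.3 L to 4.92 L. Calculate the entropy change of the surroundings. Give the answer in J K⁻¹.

ΔS_surr = 19.9 J/K

For an isothermal ideal gas ΔS_gas = nR ln(V₂/V₁) = 1.69 × 8.314 × ln(4.92/20.3) = -19.9 J/K.
The process is reversible, so ΔS_surr = −ΔS_gas = 19.9 J/K and ΔS_universe = 0.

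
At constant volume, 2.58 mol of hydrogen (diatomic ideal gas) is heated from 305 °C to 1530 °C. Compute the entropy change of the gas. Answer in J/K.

ΔS = 61 J/K

In kelvin: T₁ = 578.15 K, T₂ = 1803.15 K. At constant volume, ΔS = nC_V ln(T₂/T₁) with C_V = 5R/2 = 20.79 J mol⁻¹ K⁻¹.
ΔS = 2.58 × 20.79 × ln(1803.15/578.15) = 61 J/K.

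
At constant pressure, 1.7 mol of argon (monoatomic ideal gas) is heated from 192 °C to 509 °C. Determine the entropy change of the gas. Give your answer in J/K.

ΔS = 18.4 J/K

In kelvin: T₁ = 465.15 K, T₂ = 782.15 K. At constant pressure, ΔS = nC_p ln(T₂/T₁) with C_p = 5R/2 = 20.79 J mol⁻¹ K⁻¹.
ΔS = 1.7 × 20.79 × ln(782.15/465.15) = 18.4 J/K.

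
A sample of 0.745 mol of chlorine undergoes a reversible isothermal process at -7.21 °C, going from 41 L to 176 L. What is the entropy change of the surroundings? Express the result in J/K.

For an isothermal ideal gas ΔS_gas = nR ln(V₂/V₁) = 0.745 × 8.314 × ln(176/41) = 9.02 J/K.
The process is reversible, so ΔS_surr = −ΔS_gas = -9.02 J/K and ΔS_universe = 0.

ΔS_surr = -9.02 J/K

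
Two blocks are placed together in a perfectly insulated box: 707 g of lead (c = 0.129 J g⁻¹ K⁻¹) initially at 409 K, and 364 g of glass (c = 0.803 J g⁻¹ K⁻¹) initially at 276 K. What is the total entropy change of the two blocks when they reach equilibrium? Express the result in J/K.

Energy balance: T_f = (m₁c₁T₁ + m₂c₂T₂)/(m₁c₁ + m₂c₂) = 307.63 K.
ΔS₁ = m₁c₁ ln(T_f/T₁) = 91.203 × ln(307.63/409) = -25.976 J/K.
ΔS₂ = m₂c₂ ln(T_f/T₂) = 292.292 × ln(307.63/276) = 31.713 J/K.
ΔS_total = -25.976 + 31.713 = 5.74 J/K.

ΔS_total = 5.74 J/K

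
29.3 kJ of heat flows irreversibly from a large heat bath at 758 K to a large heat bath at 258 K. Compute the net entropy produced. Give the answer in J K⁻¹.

ΔS_total = 74.9 J/K

ΔS_hot = −Q/T_H = −29300/758 = -38.65 J/K and ΔS_cold = +Q/T_C = 29300/258 = 113.6 J/K.
ΔS_total = -38.65 + 113.6 = 74.9 J/K, positive as the second law requires.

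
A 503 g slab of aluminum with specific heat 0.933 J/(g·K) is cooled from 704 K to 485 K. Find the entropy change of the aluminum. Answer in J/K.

ΔS = ∫dQ_rev/T = m c ln(T₂/T₁) = 503 × 0.933 × ln(485/704) = -175 J/K.

ΔS = -175 J/K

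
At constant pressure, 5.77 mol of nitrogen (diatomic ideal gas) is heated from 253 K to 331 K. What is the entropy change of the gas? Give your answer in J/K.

At constant pressure, ΔS = nC_p ln(T₂/T₁) with C_p = 7R/2 = 29.1 J mol⁻¹ K⁻¹.
ΔS = 5.77 × 29.1 × ln(331/253) = 45.1 J/K.

ΔS = 45.1 J/K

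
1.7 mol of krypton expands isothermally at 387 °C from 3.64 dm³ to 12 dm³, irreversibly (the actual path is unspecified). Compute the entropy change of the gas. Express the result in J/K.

ΔS_gas = 16.9 J/K

Entropy is a state function, so ΔS_gas depends only on the end states.
For an isothermal ideal gas ΔS_gas = nR ln(V₂/V₁) = 1.7 × 8.314 × ln(12/3.64) = 16.9 J/K.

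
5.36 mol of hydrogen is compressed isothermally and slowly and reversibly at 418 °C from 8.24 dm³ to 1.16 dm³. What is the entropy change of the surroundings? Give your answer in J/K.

For an isothermal ideal gas ΔS_gas = nR ln(V₂/V₁) = 5.36 × 8.314 × ln(1.16/8.24) = -87.4 J/K.
The process is reversible, so ΔS_surr = −ΔS_gas = 87.4 J/K and ΔS_universe = 0.

ΔS_surr = 87.4 J/K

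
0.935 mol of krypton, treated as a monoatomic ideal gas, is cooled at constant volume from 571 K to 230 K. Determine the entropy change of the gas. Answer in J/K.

At constant volume, ΔS = nC_V ln(T₂/T₁) with C_V = 3R/2 = 12.47 J mol⁻¹ K⁻¹.
ΔS = 0.935 × 12.47 × ln(230/571) = -10.6 J/K.

ΔS = -10.6 J/K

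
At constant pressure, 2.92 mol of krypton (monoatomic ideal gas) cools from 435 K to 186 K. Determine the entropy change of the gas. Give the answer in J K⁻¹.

At constant pressure, ΔS = nC_p ln(T₂/T₁) with C_p = 5R/2 = 20.79 J mol⁻¹ K⁻¹.
ΔS = 2.92 × 20.79 × ln(186/435) = -51.6 J/K.

ΔS = -51.6 J/K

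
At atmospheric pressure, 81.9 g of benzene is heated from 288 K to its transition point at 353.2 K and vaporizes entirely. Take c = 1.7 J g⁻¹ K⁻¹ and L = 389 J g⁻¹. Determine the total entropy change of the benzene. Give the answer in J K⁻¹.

ΔS = 119 J/K

Warming step: ΔS₁ = m c ln(T_tr/T_i) = 81.9 × 1.7 × ln(353.2/288) = 28.41 J/K.
Phase change: ΔS₂ = +mL/T_tr = 81.9 × 389 / 353.2 = 90.2 J/K.
ΔS_total = (28.41) + (90.2) = 119 J/K.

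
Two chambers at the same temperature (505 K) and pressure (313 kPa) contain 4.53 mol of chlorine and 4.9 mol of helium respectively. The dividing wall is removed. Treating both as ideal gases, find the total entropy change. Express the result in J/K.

Mole fractions: x_A = 4.53/9.43 = 0.48, x_B = 0.52.
ΔS_mix = −R(n_A ln x_A + n_B ln x_B) = −8.314 × (4.53 ln 0.48 + 4.9 ln 0.52) = 54.3 J/K.

ΔS_mix = 54.3 J/K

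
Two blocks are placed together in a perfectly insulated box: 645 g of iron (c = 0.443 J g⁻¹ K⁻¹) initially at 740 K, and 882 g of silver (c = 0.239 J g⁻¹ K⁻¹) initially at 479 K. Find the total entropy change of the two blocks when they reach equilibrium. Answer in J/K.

Energy balance: T_f = (m₁c₁T₁ + m₂c₂T₂)/(m₁c₁ + m₂c₂) = 629.2 K.
ΔS₁ = m₁c₁ ln(T_f/T₁) = 285.735 × ln(629.2/740) = -46.35 J/K.
ΔS₂ = m₂c₂ ln(T_f/T₂) = 210.798 × ln(629.2/479) = 57.49 J/K.
ΔS_total = -46.35 + 57.49 = 11.1 J/K.

ΔS_total = 11.1 J/K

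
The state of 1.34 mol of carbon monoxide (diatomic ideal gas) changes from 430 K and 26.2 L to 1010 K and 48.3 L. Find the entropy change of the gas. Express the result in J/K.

ΔS = 30.6 J/K

Entropy is a state function: ΔS = nC_V ln(T₂/T₁) + nR ln(V₂/V₁), with C_V = 5R/2 = 20.79 J mol⁻¹ K⁻¹ for a diatomic ideal gas.
ΔS = 1.34 × [20.79 × ln(1010/430) + 8.314 × ln(48.3/26.2)] = 30.6 J/K.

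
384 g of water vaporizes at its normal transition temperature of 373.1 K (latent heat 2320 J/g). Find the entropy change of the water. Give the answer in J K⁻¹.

Heat absorbed by the substance: Q = mL = 384 × 2320 = 890880 J.
At constant T, ΔS = Q_rev/T = 890880 / 373.1 = 2390 J/K.

ΔS = 2390 J/K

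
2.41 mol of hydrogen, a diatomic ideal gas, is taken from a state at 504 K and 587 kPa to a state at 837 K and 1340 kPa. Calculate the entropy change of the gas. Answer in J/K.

ΔS = 19 J/K

ΔS = nC_p ln(T₂/T₁) − nR ln(P₂/P₁), with C_p = 7R/2 = 29.1 J mol⁻¹ K⁻¹ for a diatomic ideal gas.
ΔS = 2.41 × [29.1 × ln(837/504) − 8.314 × ln(1340/587)] = 19 J/K.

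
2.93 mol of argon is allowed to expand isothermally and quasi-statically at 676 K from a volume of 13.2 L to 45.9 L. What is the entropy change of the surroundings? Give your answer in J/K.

For an isothermal ideal gas ΔS_gas = nR ln(V₂/V₁) = 2.93 × 8.314 × ln(45.9/13.2) = 30.4 J/K.
The process is reversible, so ΔS_surr = −ΔS_gas = -30.4 J/K and ΔS_universe = 0.

ΔS_surr = -30.4 J/K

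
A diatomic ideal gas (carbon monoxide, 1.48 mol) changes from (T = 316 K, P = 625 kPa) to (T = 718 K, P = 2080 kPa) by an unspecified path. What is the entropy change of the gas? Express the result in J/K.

ΔS = nC_p ln(T₂/T₁) − nR ln(P₂/P₁), with C_p = 7R/2 = 29.1 J mol⁻¹ K⁻¹ for a diatomic ideal gas.
ΔS = 1.48 × [29.1 × ln(718/316) − 8.314 × ln(2080/625)] = 20.6 J/K.

ΔS = 20.6 J/K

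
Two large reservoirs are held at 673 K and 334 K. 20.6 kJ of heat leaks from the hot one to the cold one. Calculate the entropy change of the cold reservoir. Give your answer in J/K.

ΔS_cold = 61.7 J/K

The cold reservoir gains heat Q, so ΔS_cold = +Q/T_C = 20600/334 = 61.7 J/K.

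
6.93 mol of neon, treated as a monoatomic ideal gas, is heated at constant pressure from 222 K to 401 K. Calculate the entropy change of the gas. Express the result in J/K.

ΔS = 85.2 J/K

At constant pressure, ΔS = nC_p ln(T₂/T₁) with C_p = 5R/2 = 20.79 J mol⁻¹ K⁻¹.
ΔS = 6.93 × 20.79 × ln(401/222) = 85.2 J/K.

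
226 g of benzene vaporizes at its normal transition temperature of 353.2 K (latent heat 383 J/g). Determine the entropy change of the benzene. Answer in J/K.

Heat absorbed by the substance: Q = mL = 226 × 383 = 86558 J.
At constant T, ΔS = Q_rev/T = 86558 / 353.2 = 245 J/K.

ΔS = 245 J/K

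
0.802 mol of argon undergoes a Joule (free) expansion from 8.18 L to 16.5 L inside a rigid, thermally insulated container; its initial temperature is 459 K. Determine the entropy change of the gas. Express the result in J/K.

ΔS_gas = 4.68 J/K

No heat is exchanged and no work is done, so the ideal-gas temperature stays constant.
Entropy is a state function; using a reversible isothermal path, ΔS_gas = nR ln(V₂/V₁) = 0.802 × 8.314 × ln(16.5/8.18) = 4.68 J/K.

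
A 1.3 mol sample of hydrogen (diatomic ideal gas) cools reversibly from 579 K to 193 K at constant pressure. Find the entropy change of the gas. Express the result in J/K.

ΔS = -41.6 J/K

At constant pressure, ΔS = nC_p ln(T₂/T₁) with C_p = 7R/2 = 29.1 J mol⁻¹ K⁻¹.
ΔS = 1.3 × 29.1 × ln(193/579) = -41.6 J/K.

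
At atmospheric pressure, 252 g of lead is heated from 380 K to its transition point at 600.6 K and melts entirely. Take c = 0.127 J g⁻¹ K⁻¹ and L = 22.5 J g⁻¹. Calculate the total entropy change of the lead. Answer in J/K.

ΔS = 24.1 J/K

Warming step: ΔS₁ = m c ln(T_tr/T_i) = 252 × 0.127 × ln(600.6/380) = 14.65 J/K.
Phase change: ΔS₂ = +mL/T_tr = 252 × 22.5 / 600.6 = 9.441 J/K.
ΔS_total = (14.65) + (9.441) = 24.1 J/K.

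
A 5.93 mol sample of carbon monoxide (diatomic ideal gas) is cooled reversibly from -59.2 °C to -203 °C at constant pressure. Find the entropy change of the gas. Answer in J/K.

In kelvin: T₁ = 213.95 K, T₂ = 70.15 K. At constant pressure, ΔS = nC_p ln(T₂/T₁) with C_p = 7R/2 = 29.1 J mol⁻¹ K⁻¹.
ΔS = 5.93 × 29.1 × ln(70.15/213.95) = -192 J/K.

ΔS = -192 J/K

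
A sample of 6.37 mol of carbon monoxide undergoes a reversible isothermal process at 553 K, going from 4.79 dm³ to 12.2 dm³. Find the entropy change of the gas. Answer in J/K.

ΔS_gas = 49.5 J/K

For an isothermal ideal gas ΔS_gas = nR ln(V₂/V₁) = 6.37 × 8.314 × ln(12.2/4.79) = 49.5 J/K.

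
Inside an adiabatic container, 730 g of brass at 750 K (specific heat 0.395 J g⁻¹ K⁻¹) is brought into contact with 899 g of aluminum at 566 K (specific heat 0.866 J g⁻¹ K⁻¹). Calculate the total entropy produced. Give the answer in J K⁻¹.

Energy balance: T_f = (m₁c₁T₁ + m₂c₂T₂)/(m₁c₁ + m₂c₂) = 615.73 K.
ΔS₁ = m₁c₁ ln(T_f/T₁) = 288.35 × ln(615.73/750) = -56.88 J/K.
ΔS₂ = m₂c₂ ln(T_f/T₂) = 778.534 × ln(615.73/566) = 65.56 J/K.
ΔS_total = -56.88 + 65.56 = 8.68 J/K.

ΔS_total = 8.68 J/K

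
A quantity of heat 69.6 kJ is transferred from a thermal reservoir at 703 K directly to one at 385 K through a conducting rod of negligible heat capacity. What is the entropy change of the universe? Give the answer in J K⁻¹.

ΔS_total = 81.8 J/K

ΔS_hot = −Q/T_H = −69600/703 = -99 J/K and ΔS_cold = +Q/T_C = 69600/385 = 180.8 J/K.
ΔS_total = -99 + 180.8 = 81.8 J/K, positive as the second law requires.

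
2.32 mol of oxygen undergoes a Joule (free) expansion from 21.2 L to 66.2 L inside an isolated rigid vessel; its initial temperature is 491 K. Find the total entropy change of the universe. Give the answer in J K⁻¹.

For an ideal gas in free expansion Q = 0 and W = 0, so T is unchanged.
Entropy is a state function; using a reversible isothermal path, ΔS_gas = nR ln(V₂/V₁) = 2.32 × 8.314 × ln(66.2/21.2) = 22 J/K.
The insulated surroundings exchange no heat, so ΔS_surr = 0 and ΔS_universe = ΔS_gas.

ΔS_universe = 22 J/K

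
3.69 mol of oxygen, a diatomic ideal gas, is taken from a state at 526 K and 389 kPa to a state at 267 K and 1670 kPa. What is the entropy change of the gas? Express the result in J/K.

ΔS = nC_p ln(T₂/T₁) − nR ln(P₂/P₁), with C_p = 7R/2 = 29.1 J mol⁻¹ K⁻¹ for a diatomic ideal gas.
ΔS = 3.69 × [29.1 × ln(267/526) − 8.314 × ln(1670/389)] = -118 J/K.

ΔS = -118 J/K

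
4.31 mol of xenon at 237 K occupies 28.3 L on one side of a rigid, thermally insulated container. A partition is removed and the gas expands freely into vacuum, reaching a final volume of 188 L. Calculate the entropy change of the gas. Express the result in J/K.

ΔS_gas = 67.9 J/K

For an ideal gas in free expansion Q = 0 and W = 0, so T is unchanged.
Entropy is a state function; using a reversible isothermal path, ΔS_gas = nR ln(V₂/V₁) = 4.31 × 8.314 × ln(188/28.3) = 67.9 J/K.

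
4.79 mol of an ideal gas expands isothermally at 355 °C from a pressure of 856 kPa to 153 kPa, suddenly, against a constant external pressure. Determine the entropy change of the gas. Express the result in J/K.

Entropy is a state function, so ΔS_gas depends only on the end states.
For an isothermal ideal gas ΔS_gas = nR ln(P₁/P₂) = 4.79 × 8.314 × ln(856/153) = 68.6 J/K.

ΔS_gas = 68.6 J/K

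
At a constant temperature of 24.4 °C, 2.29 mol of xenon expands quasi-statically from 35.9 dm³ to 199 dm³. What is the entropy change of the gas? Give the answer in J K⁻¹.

For an isothermal ideal gas ΔS_gas = nR ln(V₂/V₁) = 2.29 × 8.314 × ln(199/35.9) = 32.6 J/K.

ΔS_gas = 32.6 J/K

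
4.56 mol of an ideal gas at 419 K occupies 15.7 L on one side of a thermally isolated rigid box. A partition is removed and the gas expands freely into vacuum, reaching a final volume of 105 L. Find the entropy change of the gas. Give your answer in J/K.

For an ideal gas in free expansion Q = 0 and W = 0, so T is unchanged.
Entropy is a state function; using a reversible isothermal path, ΔS_gas = nR ln(V₂/V₁) = 4.56 × 8.314 × ln(105/15.7) = 72 J/K.

ΔS_gas = 72 J/K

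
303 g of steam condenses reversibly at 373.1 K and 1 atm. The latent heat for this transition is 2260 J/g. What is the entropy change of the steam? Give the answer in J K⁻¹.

Heat released by the substance: Q = −mL = −303 × 2260 = −684780 J.
At constant T, ΔS = Q_rev/T = −684780 / 373.1 = -1840 J/K.

ΔS = -1840 J/K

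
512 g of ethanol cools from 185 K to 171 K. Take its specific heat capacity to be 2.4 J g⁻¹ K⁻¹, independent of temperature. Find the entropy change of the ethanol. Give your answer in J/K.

ΔS = -96.7 J/K

ΔS = ∫dQ_rev/T = m c ln(T₂/T₁) = 512 × 2.4 × ln(171/185) = -96.7 J/K.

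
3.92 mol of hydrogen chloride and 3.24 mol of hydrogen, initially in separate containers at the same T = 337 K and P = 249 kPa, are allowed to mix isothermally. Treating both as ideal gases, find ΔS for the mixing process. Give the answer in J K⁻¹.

ΔS_mix = 41 J/K

Mole fractions: x_A = 3.92/7.16 = 0.547, x_B = 0.453.
ΔS_mix = −R(n_A ln x_A + n_B ln x_B) = −8.314 × (3.92 ln 0.547 + 3.24 ln 0.453) = 41 J/K.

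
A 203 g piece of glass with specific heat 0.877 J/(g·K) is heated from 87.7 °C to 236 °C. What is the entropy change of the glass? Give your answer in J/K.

ΔS = 61.3 J/K

In kelvin: T₁ = 360.85 K, T₂ = 509.15 K. ΔS = ∫dQ_rev/T = m c ln(T₂/T₁) = 203 × 0.877 × ln(509.15/360.85) = 61.3 J/K.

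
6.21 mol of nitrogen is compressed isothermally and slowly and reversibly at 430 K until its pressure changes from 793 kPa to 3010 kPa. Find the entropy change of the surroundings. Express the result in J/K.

For an isothermal ideal gas ΔS_gas = nR ln(P₁/P₂) = 6.21 × 8.314 × ln(793/3010) = -68.9 J/K.
The process is reversible, so ΔS_surr = −ΔS_gas = 68.9 J/K and ΔS_universe = 0.

ΔS_surr = 68.9 J/K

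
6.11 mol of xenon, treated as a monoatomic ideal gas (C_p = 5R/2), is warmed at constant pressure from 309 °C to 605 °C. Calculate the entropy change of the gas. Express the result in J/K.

In kelvin: T₁ = 582.15 K, T₂ = 878.15 K. At constant pressure, ΔS = nC_p ln(T₂/T₁) with C_p = 5R/2 = 20.79 J mol⁻¹ K⁻¹.
ΔS = 6.11 × 20.79 × ln(878.15/582.15) = 52.2 J/K.

ΔS = 52.2 J/K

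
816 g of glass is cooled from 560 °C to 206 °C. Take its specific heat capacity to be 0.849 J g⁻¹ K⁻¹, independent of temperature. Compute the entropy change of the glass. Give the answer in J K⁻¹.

In kelvin: T₁ = 833.15 K, T₂ = 479.15 K. ΔS = ∫dQ_rev/T = m c ln(T₂/T₁) = 816 × 0.849 × ln(479.15/833.15) = -383 J/K.

ΔS = -383 J/K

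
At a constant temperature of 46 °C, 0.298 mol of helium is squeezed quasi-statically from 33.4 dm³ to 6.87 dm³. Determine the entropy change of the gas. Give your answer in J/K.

For an isothermal ideal gas ΔS_gas = nR ln(V₂/V₁) = 0.298 × 8.314 × ln(6.87/33.4) = -3.92 J/K.

ΔS_gas = -3.92 J/K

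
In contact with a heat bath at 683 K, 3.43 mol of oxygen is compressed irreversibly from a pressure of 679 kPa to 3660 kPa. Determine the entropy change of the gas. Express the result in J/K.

ΔS_gas = -48 J/K

Entropy is a state function, so ΔS_gas depends only on the end states.
For an isothermal ideal gas ΔS_gas = nR ln(P₁/P₂) = 3.43 × 8.314 × ln(679/3660) = -48 J/K.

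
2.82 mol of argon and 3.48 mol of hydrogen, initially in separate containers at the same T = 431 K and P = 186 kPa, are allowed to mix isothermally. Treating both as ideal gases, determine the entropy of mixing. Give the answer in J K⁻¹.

ΔS_mix = 36 J/K

Mole fractions: x_A = 2.82/6.3 = 0.448, x_B = 0.552.
ΔS_mix = −R(n_A ln x_A + n_B ln x_B) = −8.314 × (2.82 ln 0.448 + 3.48 ln 0.552) = 36 J/K.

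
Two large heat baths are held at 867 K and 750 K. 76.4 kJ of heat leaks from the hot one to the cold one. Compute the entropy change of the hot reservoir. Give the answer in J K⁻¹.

The hot reservoir loses heat Q, so ΔS_hot = −Q/T_H = −76400/867 = -88.1 J/K.

ΔS_hot = -88.1 J/K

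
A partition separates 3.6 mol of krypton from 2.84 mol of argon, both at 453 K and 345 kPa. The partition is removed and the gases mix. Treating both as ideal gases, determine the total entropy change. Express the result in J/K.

ΔS_mix = 36.7 J/K

Mole fractions: x_A = 3.6/6.44 = 0.559, x_B = 0.441.
ΔS_mix = −R(n_A ln x_A + n_B ln x_B) = −8.314 × (3.6 ln 0.559 + 2.84 ln 0.441) = 36.7 J/K.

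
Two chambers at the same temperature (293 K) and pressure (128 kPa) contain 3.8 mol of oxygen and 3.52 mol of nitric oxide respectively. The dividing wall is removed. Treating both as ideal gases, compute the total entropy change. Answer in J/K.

ΔS_mix = 42.1 J/K

Mole fractions: x_A = 3.8/7.32 = 0.519, x_B = 0.481.
ΔS_mix = −R(n_A ln x_A + n_B ln x_B) = −8.314 × (3.8 ln 0.519 + 3.52 ln 0.481) = 42.1 J/K.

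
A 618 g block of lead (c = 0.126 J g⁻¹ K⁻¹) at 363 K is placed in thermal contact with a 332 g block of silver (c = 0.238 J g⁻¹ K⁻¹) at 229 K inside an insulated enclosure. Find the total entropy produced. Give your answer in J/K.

Energy balance: T_f = (m₁c₁T₁ + m₂c₂T₂)/(m₁c₁ + m₂c₂) = 295.51 K.
ΔS₁ = m₁c₁ ln(T_f/T₁) = 77.868 × ln(295.51/363) = -16.02 J/K.
ΔS₂ = m₂c₂ ln(T_f/T₂) = 79.016 × ln(295.51/229) = 20.15 J/K.
ΔS_total = -16.02 + 20.15 = 4.13 J/K.

ΔS_total = 4.13 J/K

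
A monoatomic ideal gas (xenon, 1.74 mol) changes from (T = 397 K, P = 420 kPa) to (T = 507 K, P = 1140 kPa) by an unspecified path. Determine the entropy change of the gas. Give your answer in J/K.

ΔS = -5.6 J/K

ΔS = nC_p ln(T₂/T₁) − nR ln(P₂/P₁), with C_p = 5R/2 = 20.79 J mol⁻¹ K⁻¹ for a monoatomic ideal gas.
ΔS = 1.74 × [20.79 × ln(507/397) − 8.314 × ln(1140/420)] = -5.6 J/K.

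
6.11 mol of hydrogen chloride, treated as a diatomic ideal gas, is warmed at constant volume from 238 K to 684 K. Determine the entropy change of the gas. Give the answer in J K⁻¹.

At constant volume, ΔS = nC_V ln(T₂/T₁) with C_V = 5R/2 = 20.79 J mol⁻¹ K⁻¹.
ΔS = 6.11 × 20.79 × ln(684/238) = 134 J/K.

ΔS = 134 J/K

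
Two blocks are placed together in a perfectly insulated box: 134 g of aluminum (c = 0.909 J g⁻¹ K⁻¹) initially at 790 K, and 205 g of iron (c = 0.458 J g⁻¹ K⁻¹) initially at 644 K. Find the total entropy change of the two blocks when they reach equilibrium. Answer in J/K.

ΔS_total = 1.1 J/K

Energy balance: T_f = (m₁c₁T₁ + m₂c₂T₂)/(m₁c₁ + m₂c₂) = 726.45 K.
ΔS₁ = m₁c₁ ln(T_f/T₁) = 121.806 × ln(726.45/790) = -10.215 J/K.
ΔS₂ = m₂c₂ ln(T_f/T₂) = 93.89 × ln(726.45/644) = 11.311 J/K.
ΔS_total = -10.215 + 11.311 = 1.1 J/K.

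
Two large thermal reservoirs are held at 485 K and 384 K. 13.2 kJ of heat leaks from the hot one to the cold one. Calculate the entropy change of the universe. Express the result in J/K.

ΔS_total = 7.16 J/K

ΔS_hot = −Q/T_H = −13200/485 = -27.22 J/K and ΔS_cold = +Q/T_C = 13200/384 = 34.38 J/K.
ΔS_total = -27.22 + 34.38 = 7.16 J/K, positive as the second law requires.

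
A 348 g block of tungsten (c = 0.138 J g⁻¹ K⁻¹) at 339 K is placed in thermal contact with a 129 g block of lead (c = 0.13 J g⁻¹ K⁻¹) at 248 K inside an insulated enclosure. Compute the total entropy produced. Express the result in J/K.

ΔS_total = 0.576 J/K

Energy balance: T_f = (m₁c₁T₁ + m₂c₂T₂)/(m₁c₁ + m₂c₂) = 315.45 K.
ΔS₁ = m₁c₁ ln(T_f/T₁) = 48.024 × ln(315.45/339) = -3.458 J/K.
ΔS₂ = m₂c₂ ln(T_f/T₂) = 16.77 × ln(315.45/248) = 4.034 J/K.
ΔS_total = -3.458 + 4.034 = 0.576 J/K.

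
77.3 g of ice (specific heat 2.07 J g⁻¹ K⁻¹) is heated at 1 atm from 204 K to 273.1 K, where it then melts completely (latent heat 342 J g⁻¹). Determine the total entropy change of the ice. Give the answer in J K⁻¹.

Warming step: ΔS₁ = m c ln(T_tr/T_i) = 77.3 × 2.07 × ln(273.1/204) = 46.68 J/K.
Phase change: ΔS₂ = +mL/T_tr = 77.3 × 342 / 273.1 = 96.8 J/K.
ΔS_total = (46.68) + (96.8) = 143 J/K.

ΔS = 143 J/K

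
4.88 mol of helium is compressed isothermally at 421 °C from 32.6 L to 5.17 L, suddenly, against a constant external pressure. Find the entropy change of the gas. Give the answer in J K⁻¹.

Entropy is a state function, so ΔS_gas depends only on the end states.
For an isothermal ideal gas ΔS_gas = nR ln(V₂/V₁) = 4.88 × 8.314 × ln(5.17/32.6) = -74.7 J/K.

ΔS_gas = -74.7 J/K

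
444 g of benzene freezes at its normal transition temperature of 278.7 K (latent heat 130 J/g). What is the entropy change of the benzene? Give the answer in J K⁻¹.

Heat released by the substance: Q = −mL = −444 × 130 = −57720 J.
At constant T, ΔS = Q_rev/T = −57720 / 278.7 = -207 J/K.

ΔS = -207 J/K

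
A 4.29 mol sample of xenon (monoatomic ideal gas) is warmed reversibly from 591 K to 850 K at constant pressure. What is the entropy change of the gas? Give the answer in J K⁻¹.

ΔS = 32.4 J/K

At constant pressure, ΔS = nC_p ln(T₂/T₁) with C_p = 5R/2 = 20.79 J mol⁻¹ K⁻¹.
ΔS = 4.29 × 20.79 × ln(850/591) = 32.4 J/K.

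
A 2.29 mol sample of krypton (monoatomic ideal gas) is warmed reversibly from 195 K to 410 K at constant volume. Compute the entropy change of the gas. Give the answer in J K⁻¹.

ΔS = 21.2 J/K

At constant volume, ΔS = nC_V ln(T₂/T₁) with C_V = 3R/2 = 12.47 J mol⁻¹ K⁻¹.
ΔS = 2.29 × 12.47 × ln(410/195) = 21.2 J/K.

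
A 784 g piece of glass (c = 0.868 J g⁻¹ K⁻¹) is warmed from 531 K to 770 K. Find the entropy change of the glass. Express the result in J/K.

ΔS = ∫dQ_rev/T = m c ln(T₂/T₁) = 784 × 0.868 × ln(770/531) = 253 J/K.

ΔS = 253 J/K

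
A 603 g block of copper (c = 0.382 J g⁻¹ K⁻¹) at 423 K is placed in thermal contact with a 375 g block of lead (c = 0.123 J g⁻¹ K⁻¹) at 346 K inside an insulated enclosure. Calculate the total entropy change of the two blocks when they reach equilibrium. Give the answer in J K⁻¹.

ΔS_total = 0.742 J/K

Energy balance: T_f = (m₁c₁T₁ + m₂c₂T₂)/(m₁c₁ + m₂c₂) = 410.15 K.
ΔS₁ = m₁c₁ ln(T_f/T₁) = 230.346 × ln(410.15/423) = -7.104 J/K.
ΔS₂ = m₂c₂ ln(T_f/T₂) = 46.125 × ln(410.15/346) = 7.846 J/K.
ΔS_total = -7.104 + 7.846 = 0.742 J/K.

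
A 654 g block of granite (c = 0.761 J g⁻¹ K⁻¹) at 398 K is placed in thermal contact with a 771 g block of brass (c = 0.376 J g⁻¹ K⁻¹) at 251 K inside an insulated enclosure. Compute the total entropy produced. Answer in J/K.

ΔS_total = 18.6 J/K

Energy balance: T_f = (m₁c₁T₁ + m₂c₂T₂)/(m₁c₁ + m₂c₂) = 343.89 K.
ΔS₁ = m₁c₁ ln(T_f/T₁) = 497.694 × ln(343.89/398) = -72.72 J/K.
ΔS₂ = m₂c₂ ln(T_f/T₂) = 289.896 × ln(343.89/251) = 91.28 J/K.
ΔS_total = -72.72 + 91.28 = 18.6 J/K.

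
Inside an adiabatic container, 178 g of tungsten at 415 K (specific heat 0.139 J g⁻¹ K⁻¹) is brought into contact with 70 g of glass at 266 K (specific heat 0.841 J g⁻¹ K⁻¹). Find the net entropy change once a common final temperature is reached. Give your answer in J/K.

Energy balance: T_f = (m₁c₁T₁ + m₂c₂T₂)/(m₁c₁ + m₂c₂) = 310.09 K.
ΔS₁ = m₁c₁ ln(T_f/T₁) = 24.742 × ln(310.09/415) = -7.21 J/K.
ΔS₂ = m₂c₂ ln(T_f/T₂) = 58.87 × ln(310.09/266) = 9.029 J/K.
ΔS_total = -7.21 + 9.029 = 1.82 J/K.

ΔS_total = 1.82 J/K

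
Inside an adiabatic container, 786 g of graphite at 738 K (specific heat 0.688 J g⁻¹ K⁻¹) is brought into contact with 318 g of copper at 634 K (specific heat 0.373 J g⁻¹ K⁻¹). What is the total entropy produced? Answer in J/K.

ΔS_total = 1.09 J/K

Energy balance: T_f = (m₁c₁T₁ + m₂c₂T₂)/(m₁c₁ + m₂c₂) = 719.29 K.
ΔS₁ = m₁c₁ ln(T_f/T₁) = 540.768 × ln(719.29/738) = -13.885 J/K.
ΔS₂ = m₂c₂ ln(T_f/T₂) = 118.614 × ln(719.29/634) = 14.971 J/K.
ΔS_total = -13.885 + 14.971 = 1.09 J/K.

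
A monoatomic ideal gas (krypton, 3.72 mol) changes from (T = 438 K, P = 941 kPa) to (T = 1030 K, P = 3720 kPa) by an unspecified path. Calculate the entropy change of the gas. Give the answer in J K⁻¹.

ΔS = 23.6 J/K

ΔS = nC_p ln(T₂/T₁) − nR ln(P₂/P₁), with C_p = 5R/2 = 20.79 J mol⁻¹ K⁻¹ for a monoatomic ideal gas.
ΔS = 3.72 × [20.79 × ln(1030/438) − 8.314 × ln(3720/941)] = 23.6 J/K.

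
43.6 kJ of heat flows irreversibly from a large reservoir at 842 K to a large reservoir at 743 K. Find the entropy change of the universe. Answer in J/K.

ΔS_total = 6.9 J/K

ΔS_hot = −Q/T_H = −43600/842 = -51.78 J/K and ΔS_cold = +Q/T_C = 43600/743 = 58.68 J/K.
ΔS_total = -51.78 + 58.68 = 6.9 J/K, positive as the second law requires.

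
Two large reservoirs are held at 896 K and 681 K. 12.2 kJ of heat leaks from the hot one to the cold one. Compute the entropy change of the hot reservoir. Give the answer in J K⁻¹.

ΔS_hot = -13.6 J/K

The hot reservoir loses heat Q, so ΔS_hot = −Q/T_H = −12200/896 = -13.6 J/K.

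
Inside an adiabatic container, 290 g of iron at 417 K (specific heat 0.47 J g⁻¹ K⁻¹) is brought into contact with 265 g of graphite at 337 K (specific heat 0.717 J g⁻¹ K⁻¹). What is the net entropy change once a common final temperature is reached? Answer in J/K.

Energy balance: T_f = (m₁c₁T₁ + m₂c₂T₂)/(m₁c₁ + m₂c₂) = 370.42 K.
ΔS₁ = m₁c₁ ln(T_f/T₁) = 136.3 × ln(370.42/417) = -16.146 J/K.
ΔS₂ = m₂c₂ ln(T_f/T₂) = 190.005 × ln(370.42/337) = 17.964 J/K.
ΔS_total = -16.146 + 17.964 = 1.82 J/K.

ΔS_total = 1.82 J/K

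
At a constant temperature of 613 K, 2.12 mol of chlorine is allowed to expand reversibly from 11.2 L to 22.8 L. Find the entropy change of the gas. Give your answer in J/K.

For an isothermal ideal gas ΔS_gas = nR ln(V₂/V₁) = 2.12 × 8.314 × ln(22.8/11.2) = 12.5 J/K.

ΔS_gas = 12.5 J/K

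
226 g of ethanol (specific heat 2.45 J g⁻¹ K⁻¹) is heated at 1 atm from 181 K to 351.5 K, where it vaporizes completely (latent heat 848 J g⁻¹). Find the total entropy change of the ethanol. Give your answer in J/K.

Warming step: ΔS₁ = m c ln(T_tr/T_i) = 226 × 2.45 × ln(351.5/181) = 367.5 J/K.
Phase change: ΔS₂ = +mL/T_tr = 226 × 848 / 351.5 = 545.2 J/K.
ΔS_total = (367.5) + (545.2) = 913 J/K.

ΔS = 913 J/K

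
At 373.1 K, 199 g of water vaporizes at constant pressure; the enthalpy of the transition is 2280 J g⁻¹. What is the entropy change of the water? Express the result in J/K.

Heat absorbed by the substance: Q = mL = 199 × 2280 = 453720 J.
At constant T, ΔS = Q_rev/T = 453720 / 373.1 = 1220 J/K.

ΔS = 1220 J/K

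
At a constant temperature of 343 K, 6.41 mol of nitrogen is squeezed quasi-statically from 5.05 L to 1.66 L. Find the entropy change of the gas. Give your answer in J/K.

For an isothermal ideal gas ΔS_gas = nR ln(V₂/V₁) = 6.41 × 8.314 × ln(1.66/5.05) = -59.3 J/K.

ΔS_gas = -59.3 J/K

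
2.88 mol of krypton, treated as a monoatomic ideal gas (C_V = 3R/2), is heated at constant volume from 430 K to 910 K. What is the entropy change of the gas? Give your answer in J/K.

ΔS = 26.9 J/K

At constant volume, ΔS = nC_V ln(T₂/T₁) with C_V = 3R/2 = 12.47 J mol⁻¹ K⁻¹.
ΔS = 2.88 × 12.47 × ln(910/430) = 26.9 J/K.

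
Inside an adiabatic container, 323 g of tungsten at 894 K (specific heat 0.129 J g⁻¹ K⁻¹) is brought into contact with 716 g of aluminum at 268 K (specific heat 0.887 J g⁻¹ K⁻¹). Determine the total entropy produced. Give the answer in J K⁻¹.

Energy balance: T_f = (m₁c₁T₁ + m₂c₂T₂)/(m₁c₁ + m₂c₂) = 306.54 K.
ΔS₁ = m₁c₁ ln(T_f/T₁) = 41.667 × ln(306.54/894) = -44.6 J/K.
ΔS₂ = m₂c₂ ln(T_f/T₂) = 635.092 × ln(306.54/268) = 85.34 J/K.
ΔS_total = -44.6 + 85.34 = 40.7 J/K.

ΔS_total = 40.7 J/K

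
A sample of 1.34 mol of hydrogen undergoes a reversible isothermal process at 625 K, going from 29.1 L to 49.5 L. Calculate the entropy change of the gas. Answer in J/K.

For an isothermal ideal gas ΔS_gas = nR ln(V₂/V₁) = 1.34 × 8.314 × ln(49.5/29.1) = 5.92 J/K.

ΔS_gas = 5.92 J/K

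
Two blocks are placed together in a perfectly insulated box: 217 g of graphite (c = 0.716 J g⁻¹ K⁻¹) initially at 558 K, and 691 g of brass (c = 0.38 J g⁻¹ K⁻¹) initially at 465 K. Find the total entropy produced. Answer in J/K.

Energy balance: T_f = (m₁c₁T₁ + m₂c₂T₂)/(m₁c₁ + m₂c₂) = 499.57 K.
ΔS₁ = m₁c₁ ln(T_f/T₁) = 155.372 × ln(499.57/558) = -17.185 J/K.
ΔS₂ = m₂c₂ ln(T_f/T₂) = 262.58 × ln(499.57/465) = 18.831 J/K.
ΔS_total = -17.185 + 18.831 = 1.65 J/K.

ΔS_total = 1.65 J/K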